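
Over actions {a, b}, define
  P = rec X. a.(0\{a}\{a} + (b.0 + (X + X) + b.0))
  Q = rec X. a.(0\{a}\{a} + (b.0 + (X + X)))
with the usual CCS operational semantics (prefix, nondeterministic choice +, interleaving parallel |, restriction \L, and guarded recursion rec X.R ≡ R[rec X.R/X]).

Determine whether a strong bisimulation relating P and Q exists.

bisimilar

P's transition system — 3 states:
  p0 = rec X. a.(0\{a}\{a} + (b.0 + (X + X) + b.0)) has moves --a--▸ p1
  p1 = 0\{a}\{a} + (b.0 + ((rec X. a.(0\{a}\{a} + (b.0 + (X + X) + b.0))) + (rec X. a.(0\{a}\{a} + (b.0 + (X + X) + b.0)))) + b.0) has moves --a--▸ p1, --b--▸ p2
  p2 = 0 has moves (no moves)
Q's transition system — 3 states:
  q0 = rec X. a.(0\{a}\{a} + (b.0 + (X + X))) has moves --a--▸ q1
  q1 = 0\{a}\{a} + (b.0 + ((rec X. a.(0\{a}\{a} + (b.0 + (X + X)))) + (rec X. a.(0\{a}\{a} + (b.0 + (X + X)))))) has moves --a--▸ q1, --b--▸ q2
  q2 = 0 has moves (no moves)
Bisimilarity quotient blocks:
  B0 = {p0, q0}
  B1 = {p1, q1}
  B2 = {p2, q2}
p0 ∈ B0, q0 ∈ B0 → same block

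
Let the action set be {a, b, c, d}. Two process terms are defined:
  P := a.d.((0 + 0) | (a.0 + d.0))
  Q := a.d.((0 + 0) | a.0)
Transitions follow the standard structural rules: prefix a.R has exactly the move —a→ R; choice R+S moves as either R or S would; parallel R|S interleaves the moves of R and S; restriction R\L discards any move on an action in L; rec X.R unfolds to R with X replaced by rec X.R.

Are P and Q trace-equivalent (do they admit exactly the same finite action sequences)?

trace-distinct — witness ⟨add⟩

P's transition system — 4 states:
  p0 = a.d.((0 + 0) | (a.0 + d.0)) ⊢ —a→ p1
  p1 = d.((0 + 0) | (a.0 + d.0)) ⊢ —d→ p2
  p2 = (0 + 0) | (a.0 + d.0) ⊢ —a→ p3, —d→ p3
  p3 = (0 + 0) | 0 ⊢ stopped
Q's transition system — 4 states:
  q0 = a.d.((0 + 0) | a.0) ⊢ —a→ q1
  q1 = d.((0 + 0) | a.0) ⊢ —d→ q2
  q2 = (0 + 0) | a.0 ⊢ —a→ q3
  q3 = (0 + 0) | 0 ⊢ stopped
Executing add from P (initial set {p0}):
  [1] a ⇒ {p1}
  [2] d ⇒ {p2}
  [3] d ⇒ {p3}
  ✓ P
Executing add from Q (initial set {q0}):
  [1] a ⇒ {q1}
  [2] d ⇒ {q2}
  [3] d ⇒ no successor for Q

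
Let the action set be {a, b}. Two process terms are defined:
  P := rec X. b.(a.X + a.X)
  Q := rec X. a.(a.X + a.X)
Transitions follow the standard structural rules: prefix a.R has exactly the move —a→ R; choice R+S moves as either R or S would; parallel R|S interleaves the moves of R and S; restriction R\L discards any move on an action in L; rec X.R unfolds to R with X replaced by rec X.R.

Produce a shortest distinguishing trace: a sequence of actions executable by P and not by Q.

b

Reachable graph of P (2 states):
  u0 = rec X. b.(a.X + a.X) → -b-> u1
  u1 = a.(rec X. b.(a.X + a.X)) + a.(rec X. b.(a.X + a.X)) → -a-> u0
Reachable graph of Q (2 states):
  v0 = rec X. a.(a.X + a.X) → -a-> v1
  v1 = a.(rec X. a.(a.X + a.X)) + a.(rec X. a.(a.X + a.X)) → -a-> v0
Run σ = ⟨b⟩ on P: start {u0}
  after b @ step 1: {u1}
  P completes σ.
Run σ = ⟨b⟩ on Q: start {v0}
  after b @ step 1: no successor for Q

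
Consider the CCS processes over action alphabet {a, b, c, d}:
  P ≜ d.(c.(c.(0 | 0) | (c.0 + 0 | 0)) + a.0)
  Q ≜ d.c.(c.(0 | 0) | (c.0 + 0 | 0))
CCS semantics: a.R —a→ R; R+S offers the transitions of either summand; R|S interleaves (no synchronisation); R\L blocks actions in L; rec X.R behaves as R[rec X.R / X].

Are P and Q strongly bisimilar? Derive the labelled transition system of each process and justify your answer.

not bisimilar

Reachable graph of P (7 states):
  s0 = d.(c.(c.(0 | 0) | (c.0 + 0 | 0)) + a.0) | —d→ s1
  s1 = c.(c.(0 | 0) | (c.0 + 0 | 0)) + a.0 | —a→ s2, —c→ s3
  s2 = 0 | stopped
  s3 = c.(0 | 0) | (c.0 + 0 | 0) | —c→ s4, —c→ s5
  s4 = 0 | 0 | (c.0 + 0 | 0) | —c→ s6
  s5 = c.(0 | 0) | 0 | —c→ s6
  s6 = 0 | 0 | 0 | stopped
Reachable graph of Q (6 states):
  t0 = d.c.(c.(0 | 0) | (c.0 + 0 | 0)) | —d→ t1
  t1 = c.(c.(0 | 0) | (c.0 + 0 | 0)) | —c→ t2
  t2 = c.(0 | 0) | (c.0 + 0 | 0) | —c→ t3, —c→ t4
  t3 = 0 | 0 | (c.0 + 0 | 0) | —c→ t5
  t4 = c.(0 | 0) | 0 | —c→ t5
  t5 = 0 | 0 | 0 | stopped
Bisimilarity quotient blocks:
  B0 = {s0}
  B1 = {s1}
  B2 = {s2, s6, t5}
  B3 = {s3, t2}
  B4 = {s4, s5, t3, t4}
  B5 = {t0}
  B6 = {t1}
s0 ∈ B0, t0 ∈ B5 → different blocks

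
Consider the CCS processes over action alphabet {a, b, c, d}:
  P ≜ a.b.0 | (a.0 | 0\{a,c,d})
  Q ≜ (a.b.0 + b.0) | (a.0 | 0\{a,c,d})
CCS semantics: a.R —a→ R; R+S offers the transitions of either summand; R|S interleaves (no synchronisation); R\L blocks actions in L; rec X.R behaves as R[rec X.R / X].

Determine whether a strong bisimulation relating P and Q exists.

Reachable graph of P (6 states):
  s0 = a.b.0 | (a.0 | 0\{a,c,d}) | --a--▸ s1, --a--▸ s2
  s1 = a.b.0 | (0 | 0\{a,c,d}) | --a--▸ s3
  s2 = b.0 | (a.0 | 0\{a,c,d}) | --a--▸ s3, --b--▸ s4
  s3 = b.0 | (0 | 0\{a,c,d}) | --b--▸ s5
  s4 = 0 | (a.0 | 0\{a,c,d}) | --a--▸ s5
  s5 = 0 | (0 | 0\{a,c,d}) | ∅
Reachable graph of Q (6 states):
  t0 = (a.b.0 + b.0) | (a.0 | 0\{a,c,d}) | --a--▸ t1, --a--▸ t2, --b--▸ t3
  t1 = (a.b.0 + b.0) | (0 | 0\{a,c,d}) | --a--▸ t4, --b--▸ t5
  t2 = b.0 | (a.0 | 0\{a,c,d}) | --a--▸ t4, --b--▸ t3
  t3 = 0 | (a.0 | 0\{a,c,d}) | --a--▸ t5
  t4 = b.0 | (0 | 0\{a,c,d}) | --b--▸ t5
  t5 = 0 | (0 | 0\{a,c,d}) | ∅
Coarsest stable partition (strong bisimilarity classes):
  B0 = {s0}
  B1 = {s1}
  B2 = {s3, t4}
  B3 = {s5, t5}
  B4 = {s2, t2}
  B5 = {s4, t3}
  B6 = {t0}
  B7 = {t1}
s0 ∈ B0, t0 ∈ B6 → different blocks

NO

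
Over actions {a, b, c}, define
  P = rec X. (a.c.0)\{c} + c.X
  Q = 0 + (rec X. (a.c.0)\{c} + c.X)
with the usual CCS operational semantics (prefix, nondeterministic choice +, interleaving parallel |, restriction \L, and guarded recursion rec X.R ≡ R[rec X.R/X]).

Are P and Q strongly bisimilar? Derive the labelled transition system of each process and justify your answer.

P's transition system — 2 states:
  s0 = rec X. (a.c.0)\{c} + c.X | =a=> s1, =c=> s0
  s1 = (c.0)\{c} | (no moves)
Q's transition system — 3 states:
  t0 = 0 + (rec X. (a.c.0)\{c} + c.X) | =a=> t1, =c=> t2
  t1 = (c.0)\{c} | (no moves)
  t2 = rec X. (a.c.0)\{c} + c.X | =a=> t1, =c=> t2
Coarsest stable partition (strong bisimilarity classes):
  B0 = {s0, t0, t2}
  B1 = {s1, t1}
s0 ∈ B0, t0 ∈ B0 → same block

YES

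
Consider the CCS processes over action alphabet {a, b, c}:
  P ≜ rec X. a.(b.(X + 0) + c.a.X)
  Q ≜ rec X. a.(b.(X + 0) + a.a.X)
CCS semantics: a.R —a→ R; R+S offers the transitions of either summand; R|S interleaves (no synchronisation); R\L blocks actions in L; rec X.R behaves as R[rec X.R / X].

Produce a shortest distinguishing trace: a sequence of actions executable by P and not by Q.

LTS(P): 4 reachable states
  u0 = rec X. a.(b.(X + 0) + c.a.X) | ··a··> u1
  u1 = b.((rec X. a.(b.(X + 0) + c.a.X)) + 0) + c.a.(rec X. a.(b.(X + 0) + c.a.X)) | ··b··> u2, ··c··> u3
  u2 = (rec X. a.(b.(X + 0) + c.a.X)) + 0 | ··a··> u1
  u3 = a.(rec X. a.(b.(X + 0) + c.a.X)) | ··a··> u0
LTS(Q): 4 reachable states
  v0 = rec X. a.(b.(X + 0) + a.a.X) | ··a··> v1
  v1 = b.((rec X. a.(b.(X + 0) + a.a.X)) + 0) + a.a.(rec X. a.(b.(X + 0) + a.a.X)) | ··a··> v2, ··b··> v3
  v2 = a.(rec X. a.(b.(X + 0) + a.a.X)) | ··a··> v0
  v3 = (rec X. a.(b.(X + 0) + a.a.X)) + 0 | ··a··> v1
Trace ⟨ac⟩ through P, begin at {u0}:
  [1] a ⇒ {u1}
  [2] c ⇒ {u3}
  P completes σ.
Trace ⟨ac⟩ through Q, begin at {v0}:
  [1] a ⇒ {v1}
  [2] c ⇒ ∅ (Q stuck)

ac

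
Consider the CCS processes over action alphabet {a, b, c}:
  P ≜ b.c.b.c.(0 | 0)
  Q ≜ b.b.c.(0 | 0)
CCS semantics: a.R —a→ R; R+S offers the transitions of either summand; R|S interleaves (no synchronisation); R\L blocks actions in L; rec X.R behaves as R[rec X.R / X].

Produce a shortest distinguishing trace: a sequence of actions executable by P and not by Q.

P's transition system — 5 states:
  p0 = b.c.b.c.(0 | 0) ⊢ -b-> p1
  p1 = c.b.c.(0 | 0) ⊢ -c-> p2
  p2 = b.c.(0 | 0) ⊢ -b-> p3
  p3 = c.(0 | 0) ⊢ -c-> p4
  p4 = 0 | 0 ⊢ ·
Q's transition system — 4 states:
  q0 = b.b.c.(0 | 0) ⊢ -b-> q1
  q1 = b.c.(0 | 0) ⊢ -b-> q2
  q2 = c.(0 | 0) ⊢ -c-> q3
  q3 = 0 | 0 ⊢ ·
Run σ = ⟨bc⟩ on P: start {p0}
  after b @ step 1: {p1}
  after c @ step 2: {p2}
  P completes σ.
Run σ = ⟨bc⟩ on Q: start {q0}
  after b @ step 1: {q1}
  after c @ step 2: no successor for Q

bc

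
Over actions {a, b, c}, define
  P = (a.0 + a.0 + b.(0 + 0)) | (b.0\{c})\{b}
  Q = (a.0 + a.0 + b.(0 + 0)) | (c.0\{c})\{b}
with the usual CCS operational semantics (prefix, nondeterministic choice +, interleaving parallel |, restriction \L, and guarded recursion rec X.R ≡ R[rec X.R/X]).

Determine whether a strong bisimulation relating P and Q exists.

P ≁ Q

Reachable graph of P (3 states):
  m0 = (a.0 + a.0 + b.(0 + 0)) | (b.0\{c})\{b} ⊢ --a--▸ m1, --b--▸ m2
  m1 = 0 | (b.0\{c})\{b} ⊢ (no moves)
  m2 = (0 + 0) | (b.0\{c})\{b} ⊢ (no moves)
Reachable graph of Q (6 states):
  n0 = (a.0 + a.0 + b.(0 + 0)) | (c.0\{c})\{b} ⊢ --a--▸ n1, --b--▸ n2, --c--▸ n3
  n1 = 0 | (c.0\{c})\{b} ⊢ --c--▸ n4
  n2 = (0 + 0) | (c.0\{c})\{b} ⊢ --c--▸ n5
  n3 = (a.0 + a.0 + b.(0 + 0)) | 0\{c}\{b} ⊢ --a--▸ n4, --b--▸ n5
  n4 = 0 | 0\{c}\{b} ⊢ (no moves)
  n5 = (0 + 0) | 0\{c}\{b} ⊢ (no moves)
Coarsest stable partition (strong bisimilarity classes):
  B0 = {m0, n3}
  B1 = {m1, m2, n4, n5}
  B2 = {n0}
  B3 = {n1, n2}
m0 ∈ B0, n0 ∈ B2 → different blocks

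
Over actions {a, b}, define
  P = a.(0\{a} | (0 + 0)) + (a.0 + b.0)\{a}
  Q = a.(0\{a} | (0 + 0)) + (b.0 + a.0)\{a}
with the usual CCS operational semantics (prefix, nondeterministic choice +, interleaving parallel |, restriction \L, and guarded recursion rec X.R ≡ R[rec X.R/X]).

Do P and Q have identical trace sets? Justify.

LTS(P): 3 reachable states
  s0 = a.(0\{a} | (0 + 0)) + (a.0 + b.0)\{a} :: --a--▸ s1, --b--▸ s2
  s1 = 0\{a} | (0 + 0) :: deadlocked
  s2 = 0\{a} :: deadlocked
LTS(Q): 3 reachable states
  t0 = a.(0\{a} | (0 + 0)) + (b.0 + a.0)\{a} :: --a--▸ t1, --b--▸ t2
  t1 = 0\{a} | (0 + 0) :: deadlocked
  t2 = 0\{a} :: deadlocked
Partition-refinement fixed point:
  B0 = {s0, t0}
  B1 = {s1, s2, t1, t2}
s0 ∈ B0, t0 ∈ B0 → same block
Bisimilar ⇒ trace-equivalent.

traces(P) = traces(Q)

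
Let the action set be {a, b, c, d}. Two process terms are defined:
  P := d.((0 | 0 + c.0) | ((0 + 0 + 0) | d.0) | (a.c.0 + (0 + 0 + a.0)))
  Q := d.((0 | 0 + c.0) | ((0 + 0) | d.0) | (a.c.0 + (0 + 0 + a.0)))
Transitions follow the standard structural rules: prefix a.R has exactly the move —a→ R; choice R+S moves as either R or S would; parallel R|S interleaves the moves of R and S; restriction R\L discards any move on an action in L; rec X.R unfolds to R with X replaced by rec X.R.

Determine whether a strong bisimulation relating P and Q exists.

Reachable graph of P (13 states):
  u0 = d.((0 | 0 + c.0) | ((0 + 0 + 0) | d.0) | (a.c.0 + (0 + 0 + a.0))) | ··d··> u1
  u1 = (0 | 0 + c.0) | ((0 + 0 + 0) | d.0) | (a.c.0 + (0 + 0 + a.0)) | ··a··> u2, ··a··> u3, ··c··> u4, ··d··> u5
  u2 = (0 | 0 + c.0) | ((0 + 0 + 0) | d.0) | 0 | ··c··> u6, ··d··> u7
  u3 = (0 | 0 + c.0) | ((0 + 0 + 0) | d.0) | c.0 | ··c··> u2, ··c··> u8, ··d··> u9
  u4 = 0 | ((0 + 0 + 0) | d.0) | (a.c.0 + (0 + 0 + a.0)) | ··a··> u6, ··a··> u8, ··d··> u10
  u5 = (0 | 0 + c.0) | ((0 + 0 + 0) | 0) | (a.c.0 + (0 + 0 + a.0)) | ··a··> u7, ··a··> u9, ··c··> u10
  u6 = 0 | ((0 + 0 + 0) | d.0) | 0 | ··d··> u11
  u7 = (0 | 0 + c.0) | ((0 + 0 + 0) | 0) | 0 | ··c··> u11
  u8 = 0 | ((0 + 0 + 0) | d.0) | c.0 | ··c··> u6, ··d··> u12
  u9 = (0 | 0 + c.0) | ((0 + 0 + 0) | 0) | c.0 | ··c··> u12, ··c··> u7
  u10 = 0 | ((0 + 0 + 0) | 0) | (a.c.0 + (0 + 0 + a.0)) | ··a··> u11, ··a··> u12
  u11 = 0 | ((0 + 0 + 0) | 0) | 0 | ·
  u12 = 0 | ((0 + 0 + 0) | 0) | c.0 | ··c··> u11
Reachable graph of Q (13 states):
  v0 = d.((0 | 0 + c.0) | ((0 + 0) | d.0) | (a.c.0 + (0 + 0 + a.0))) | ··d··> v1
  v1 = (0 | 0 + c.0) | ((0 + 0) | d.0) | (a.c.0 + (0 + 0 + a.0)) | ··a··> v2, ··a··> v3, ··c··> v4, ··d··> v5
  v2 = (0 | 0 + c.0) | ((0 + 0) | d.0) | 0 | ··c··> v6, ··d··> v7
  v3 = (0 | 0 + c.0) | ((0 + 0) | d.0) | c.0 | ··c··> v2, ··c··> v8, ··d··> v9
  v4 = 0 | ((0 + 0) | d.0) | (a.c.0 + (0 + 0 + a.0)) | ··a··> v6, ··a··> v8, ··d··> v10
  v5 = (0 | 0 + c.0) | ((0 + 0) | 0) | (a.c.0 + (0 + 0 + a.0)) | ··a··> v7, ··a··> v9, ··c··> v10
  v6 = 0 | ((0 + 0) | d.0) | 0 | ··d··> v11
  v7 = (0 | 0 + c.0) | ((0 + 0) | 0) | 0 | ··c··> v11
  v8 = 0 | ((0 + 0) | d.0) | c.0 | ··c··> v6, ··d··> v12
  v9 = (0 | 0 + c.0) | ((0 + 0) | 0) | c.0 | ··c··> v12, ··c··> v7
  v10 = 0 | ((0 + 0) | 0) | (a.c.0 + (0 + 0 + a.0)) | ··a··> v11, ··a··> v12
  v11 = 0 | ((0 + 0) | 0) | 0 | ·
  v12 = 0 | ((0 + 0) | 0) | c.0 | ··c··> v11
Partition-refinement fixed point:
  B0 = {u0, v0}
  B1 = {u1, v1}
  B2 = {u3, v3}
  B3 = {u2, u8, v2, v8}
  B4 = {u6, v6}
  B5 = {u11, v11}
  B6 = {u12, u7, v12, v7}
  B7 = {u9, v9}
  B8 = {u4, v4}
  B9 = {u10, v10}
  B10 = {u5, v5}
u0 ∈ B0, v0 ∈ B0 → same block

YES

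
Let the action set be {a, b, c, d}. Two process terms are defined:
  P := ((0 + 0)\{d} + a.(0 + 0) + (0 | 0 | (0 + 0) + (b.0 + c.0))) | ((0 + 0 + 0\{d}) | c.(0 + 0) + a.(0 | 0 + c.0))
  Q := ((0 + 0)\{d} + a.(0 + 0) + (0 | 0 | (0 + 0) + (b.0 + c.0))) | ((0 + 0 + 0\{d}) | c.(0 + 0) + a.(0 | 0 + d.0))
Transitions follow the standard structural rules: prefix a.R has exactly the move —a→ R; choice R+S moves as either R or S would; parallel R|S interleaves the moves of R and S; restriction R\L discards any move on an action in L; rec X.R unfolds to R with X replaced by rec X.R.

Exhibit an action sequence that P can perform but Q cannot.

aac

P's transition system — 12 states:
  s0 = ((0 + 0)\{d} + a.(0 + 0) + (0 | 0 | (0 + 0) + (b.0 + c.0))) | ((0 + 0 + 0\{d}) | c.(0 + 0) + a.(0 | 0 + c.0)) → —a→ s1, —a→ s2, —b→ s3, —c→ s3, —c→ s4
  s1 = ((0 + 0)\{d} + a.(0 + 0) + (0 | 0 | (0 + 0) + (b.0 + c.0))) | (0 | 0 + c.0) → —a→ s5, —b→ s6, —c→ s6, —c→ s7
  s2 = (0 + 0) | ((0 + 0 + 0\{d}) | c.(0 + 0) + a.(0 | 0 + c.0)) → —a→ s5, —c→ s8
  s3 = 0 | ((0 + 0 + 0\{d}) | c.(0 + 0) + a.(0 | 0 + c.0)) → —a→ s6, —c→ s9
  s4 = ((0 + 0)\{d} + a.(0 + 0) + (0 | 0 | (0 + 0) + (b.0 + c.0))) | ((0 + 0 + 0\{d}) | (0 + 0)) → —a→ s8, —b→ s9, —c→ s9
  s5 = (0 + 0) | (0 | 0 + c.0) → —c→ s10
  s6 = 0 | (0 | 0 + c.0) → —c→ s11
  s7 = ((0 + 0)\{d} + a.(0 + 0) + (0 | 0 | (0 + 0) + (b.0 + c.0))) | 0 → —a→ s10, —b→ s11, —c→ s11
  s8 = (0 + 0) | ((0 + 0 + 0\{d}) | (0 + 0)) → deadlocked
  s9 = 0 | ((0 + 0 + 0\{d}) | (0 + 0)) → deadlocked
  s10 = (0 + 0) | 0 → deadlocked
  s11 = 0 | 0 → deadlocked
Q's transition system — 12 states:
  t0 = ((0 + 0)\{d} + a.(0 + 0) + (0 | 0 | (0 + 0) + (b.0 + c.0))) | ((0 + 0 + 0\{d}) | c.(0 + 0) + a.(0 | 0 + d.0)) → —a→ t1, —a→ t2, —b→ t3, —c→ t3, —c→ t4
  t1 = ((0 + 0)\{d} + a.(0 + 0) + (0 | 0 | (0 + 0) + (b.0 + c.0))) | (0 | 0 + d.0) → —a→ t5, —b→ t6, —c→ t6, —d→ t7
  t2 = (0 + 0) | ((0 + 0 + 0\{d}) | c.(0 + 0) + a.(0 | 0 + d.0)) → —a→ t5, —c→ t8
  t3 = 0 | ((0 + 0 + 0\{d}) | c.(0 + 0) + a.(0 | 0 + d.0)) → —a→ t6, —c→ t9
  t4 = ((0 + 0)\{d} + a.(0 + 0) + (0 | 0 | (0 + 0) + (b.0 + c.0))) | ((0 + 0 + 0\{d}) | (0 + 0)) → —a→ t8, —b→ t9, —c→ t9
  t5 = (0 + 0) | (0 | 0 + d.0) → —d→ t10
  t6 = 0 | (0 | 0 + d.0) → —d→ t11
  t7 = ((0 + 0)\{d} + a.(0 + 0) + (0 | 0 | (0 + 0) + (b.0 + c.0))) | 0 → —a→ t10, —b→ t11, —c→ t11
  t8 = (0 + 0) | ((0 + 0 + 0\{d}) | (0 + 0)) → deadlocked
  t9 = 0 | ((0 + 0 + 0\{d}) | (0 + 0)) → deadlocked
  t10 = (0 + 0) | 0 → deadlocked
  t11 = 0 | 0 → deadlocked
Run σ = ⟨aac⟩ on P: start {s0}
  [1] a ⇒ {s1, s2}
  [2] a ⇒ {s5}
  [3] c ⇒ {s10}
  ✓ P
Run σ = ⟨aac⟩ on Q: start {t0}
  [1] a ⇒ {t1, t2}
  [2] a ⇒ {t5}
  [3] c ⇒ no successor for Q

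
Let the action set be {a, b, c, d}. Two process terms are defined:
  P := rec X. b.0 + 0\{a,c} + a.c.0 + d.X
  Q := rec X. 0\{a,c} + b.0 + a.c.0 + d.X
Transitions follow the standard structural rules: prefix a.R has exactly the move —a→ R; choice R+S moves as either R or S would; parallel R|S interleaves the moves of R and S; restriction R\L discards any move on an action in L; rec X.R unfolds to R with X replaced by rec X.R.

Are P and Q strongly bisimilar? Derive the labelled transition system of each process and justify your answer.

YES

Reachable graph of P (3 states):
  u0 = rec X. b.0 + 0\{a,c} + a.c.0 + d.X :: -a-> u1, -b-> u2, -d-> u0
  u1 = c.0 :: -c-> u2
  u2 = 0 :: (no moves)
Reachable graph of Q (3 states):
  v0 = rec X. 0\{a,c} + b.0 + a.c.0 + d.X :: -a-> v1, -b-> v2, -d-> v0
  v1 = c.0 :: -c-> v2
  v2 = 0 :: (no moves)
Coarsest stable partition (strong bisimilarity classes):
  B0 = {u0, v0}
  B1 = {u2, v2}
  B2 = {u1, v1}
u0 ∈ B0, v0 ∈ B0 → same block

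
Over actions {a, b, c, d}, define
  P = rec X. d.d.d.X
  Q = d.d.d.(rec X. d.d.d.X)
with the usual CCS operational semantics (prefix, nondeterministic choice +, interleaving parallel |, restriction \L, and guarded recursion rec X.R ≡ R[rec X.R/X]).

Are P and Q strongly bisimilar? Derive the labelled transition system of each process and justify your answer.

Reachable graph of P (3 states):
  p0 = rec X. d.d.d.X ⊢ --d--▸ p1
  p1 = d.d.(rec X. d.d.d.X) ⊢ --d--▸ p2
  p2 = d.(rec X. d.d.d.X) ⊢ --d--▸ p0
Reachable graph of Q (4 states):
  q0 = d.d.d.(rec X. d.d.d.X) ⊢ --d--▸ q1
  q1 = d.d.(rec X. d.d.d.X) ⊢ --d--▸ q2
  q2 = d.(rec X. d.d.d.X) ⊢ --d--▸ q3
  q3 = rec X. d.d.d.X ⊢ --d--▸ q1
Bisimilarity quotient blocks:
  B0 = {p0, p1, p2, q0, q1, q2, q3}
p0 ∈ B0, q0 ∈ B0 → same block

bisimilar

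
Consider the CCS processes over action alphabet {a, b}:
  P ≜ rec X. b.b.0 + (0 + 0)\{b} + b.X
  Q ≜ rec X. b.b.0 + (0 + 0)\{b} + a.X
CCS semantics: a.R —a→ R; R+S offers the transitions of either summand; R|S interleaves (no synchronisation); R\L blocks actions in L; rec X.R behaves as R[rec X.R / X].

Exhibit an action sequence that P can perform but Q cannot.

P's transition system — 3 states:
  u0 = rec X. b.b.0 + (0 + 0)\{b} + b.X | =b=> u0, =b=> u1
  u1 = b.0 | =b=> u2
  u2 = 0 | stopped
Q's transition system — 3 states:
  v0 = rec X. b.b.0 + (0 + 0)\{b} + a.X | =a=> v0, =b=> v1
  v1 = b.0 | =b=> v2
  v2 = 0 | stopped
Run σ = ⟨bbb⟩ on P: start {u0}
  after b @ step 1: {u0, u1}
  after b @ step 2: {u0, u1, u2}
  after b @ step 3: {u0, u1, u2}
  — P admits the full trace.
Run σ = ⟨bbb⟩ on Q: start {v0}
  after b @ step 1: {v1}
  after b @ step 2: {v2}
  after b @ step 3: ∅  — Q cannot continue

bbb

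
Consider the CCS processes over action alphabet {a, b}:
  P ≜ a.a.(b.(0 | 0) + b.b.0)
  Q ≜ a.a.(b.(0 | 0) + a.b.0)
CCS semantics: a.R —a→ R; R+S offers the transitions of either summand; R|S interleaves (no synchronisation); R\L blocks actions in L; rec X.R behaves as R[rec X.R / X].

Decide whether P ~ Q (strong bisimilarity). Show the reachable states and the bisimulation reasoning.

Reachable graph of P (6 states):
  s0 = a.a.(b.(0 | 0) + b.b.0) | —a→ s1
  s1 = a.(b.(0 | 0) + b.b.0) | —a→ s2
  s2 = b.(0 | 0) + b.b.0 | —b→ s3, —b→ s4
  s3 = 0 | 0 | ·
  s4 = b.0 | —b→ s5
  s5 = 0 | ·
Reachable graph of Q (6 states):
  t0 = a.a.(b.(0 | 0) + a.b.0) | —a→ t1
  t1 = a.(b.(0 | 0) + a.b.0) | —a→ t2
  t2 = b.(0 | 0) + a.b.0 | —a→ t3, —b→ t4
  t3 = b.0 | —b→ t5
  t4 = 0 | 0 | ·
  t5 = 0 | ·
Coarsest stable partition (strong bisimilarity classes):
  B0 = {s0}
  B1 = {s1}
  B2 = {s2}
  B3 = {s4, t3}
  B4 = {s3, s5, t4, t5}
  B5 = {t0}
  B6 = {t1}
  B7 = {t2}
s0 ∈ B0, t0 ∈ B5 → different blocks

NO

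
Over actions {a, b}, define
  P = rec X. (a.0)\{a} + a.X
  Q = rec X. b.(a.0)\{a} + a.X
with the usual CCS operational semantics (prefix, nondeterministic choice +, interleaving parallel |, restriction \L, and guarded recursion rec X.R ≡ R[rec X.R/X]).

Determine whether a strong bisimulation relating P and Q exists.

P ≁ Q

P's transition system — 1 states:
  s0 = rec X. (a.0)\{a} + a.X :: -a-> s0
Q's transition system — 2 states:
  t0 = rec X. b.(a.0)\{a} + a.X :: -a-> t0, -b-> t1
  t1 = (a.0)\{a} :: (no moves)
Partition-refinement fixed point:
  B0 = {s0}
  B1 = {t0}
  B2 = {t1}
s0 ∈ B0, t0 ∈ B1 → different blocks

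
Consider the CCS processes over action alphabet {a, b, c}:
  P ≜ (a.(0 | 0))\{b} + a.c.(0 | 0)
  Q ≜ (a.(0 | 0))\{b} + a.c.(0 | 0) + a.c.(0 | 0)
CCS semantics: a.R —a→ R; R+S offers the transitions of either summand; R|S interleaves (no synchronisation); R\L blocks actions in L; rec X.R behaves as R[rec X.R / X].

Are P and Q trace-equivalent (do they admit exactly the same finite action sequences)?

YES

Reachable graph of P (4 states):
  s0 = (a.(0 | 0))\{b} + a.c.(0 | 0) → —a→ s1, —a→ s2
  s1 = (0 | 0)\{b} → stopped
  s2 = c.(0 | 0) → —c→ s3
  s3 = 0 | 0 → stopped
Reachable graph of Q (4 states):
  t0 = (a.(0 | 0))\{b} + a.c.(0 | 0) + a.c.(0 | 0) → —a→ t1, —a→ t2
  t1 = (0 | 0)\{b} → stopped
  t2 = c.(0 | 0) → —c→ t3
  t3 = 0 | 0 → stopped
Coarsest stable partition (strong bisimilarity classes):
  B0 = {s0, t0}
  B1 = {s2, t2}
  B2 = {s1, s3, t1, t3}
s0 ∈ B0, t0 ∈ B0 → same block
Bisimilar ⇒ trace-equivalent.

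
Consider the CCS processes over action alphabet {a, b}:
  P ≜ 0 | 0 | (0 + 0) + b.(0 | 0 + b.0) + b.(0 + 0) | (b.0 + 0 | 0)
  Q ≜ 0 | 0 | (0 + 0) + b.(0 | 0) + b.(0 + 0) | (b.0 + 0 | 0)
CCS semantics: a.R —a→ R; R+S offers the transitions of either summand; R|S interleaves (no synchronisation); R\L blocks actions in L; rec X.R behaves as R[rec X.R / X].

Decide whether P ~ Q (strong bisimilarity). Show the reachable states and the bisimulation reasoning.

not bisimilar

Reachable graph of P (6 states):
  m0 = 0 | 0 | (0 + 0) + b.(0 | 0 + b.0) + b.(0 + 0) | (b.0 + 0 | 0) has moves -b-> m1, -b-> m2, -b-> m3
  m1 = (0 + 0) | (b.0 + 0 | 0) has moves -b-> m4
  m2 = 0 | 0 + b.0 has moves -b-> m5
  m3 = b.(0 + 0) | 0 has moves -b-> m4
  m4 = (0 + 0) | 0 has moves stopped
  m5 = 0 has moves stopped
Reachable graph of Q (5 states):
  n0 = 0 | 0 | (0 + 0) + b.(0 | 0) + b.(0 + 0) | (b.0 + 0 | 0) has moves -b-> n1, -b-> n2, -b-> n3
  n1 = (0 + 0) | (b.0 + 0 | 0) has moves -b-> n4
  n2 = 0 | 0 has moves stopped
  n3 = b.(0 + 0) | 0 has moves -b-> n4
  n4 = (0 + 0) | 0 has moves stopped
Partition-refinement fixed point:
  B0 = {m0}
  B1 = {m1, m2, m3, n1, n3}
  B2 = {m4, m5, n2, n4}
  B3 = {n0}
m0 ∈ B0, n0 ∈ B3 → different blocks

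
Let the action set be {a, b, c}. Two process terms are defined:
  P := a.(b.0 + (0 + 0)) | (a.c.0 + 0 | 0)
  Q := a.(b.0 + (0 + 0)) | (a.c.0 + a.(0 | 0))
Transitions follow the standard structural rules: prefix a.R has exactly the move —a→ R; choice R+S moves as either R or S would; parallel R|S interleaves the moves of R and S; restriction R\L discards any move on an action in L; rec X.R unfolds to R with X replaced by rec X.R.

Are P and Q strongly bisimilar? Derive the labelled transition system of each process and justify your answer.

not bisimilar

Reachable graph of P (9 states):
  p0 = a.(b.0 + (0 + 0)) | (a.c.0 + 0 | 0) → --a--▸ p1, --a--▸ p2
  p1 = (b.0 + (0 + 0)) | (a.c.0 + 0 | 0) → --a--▸ p3, --b--▸ p4
  p2 = a.(b.0 + (0 + 0)) | c.0 → --a--▸ p3, --c--▸ p5
  p3 = (b.0 + (0 + 0)) | c.0 → --b--▸ p6, --c--▸ p7
  p4 = 0 | (a.c.0 + 0 | 0) → --a--▸ p6
  p5 = a.(b.0 + (0 + 0)) | 0 → --a--▸ p7
  p6 = 0 | c.0 → --c--▸ p8
  p7 = (b.0 + (0 + 0)) | 0 → --b--▸ p8
  p8 = 0 | 0 → (no moves)
Reachable graph of Q (12 states):
  q0 = a.(b.0 + (0 + 0)) | (a.c.0 + a.(0 | 0)) → --a--▸ q1, --a--▸ q2, --a--▸ q3
  q1 = (b.0 + (0 + 0)) | (a.c.0 + a.(0 | 0)) → --a--▸ q4, --a--▸ q5, --b--▸ q6
  q2 = a.(b.0 + (0 + 0)) | (0 | 0) → --a--▸ q4
  q3 = a.(b.0 + (0 + 0)) | c.0 → --a--▸ q5, --c--▸ q7
  q4 = (b.0 + (0 + 0)) | (0 | 0) → --b--▸ q8
  q5 = (b.0 + (0 + 0)) | c.0 → --b--▸ q9, --c--▸ q10
  q6 = 0 | (a.c.0 + a.(0 | 0)) → --a--▸ q8, --a--▸ q9
  q7 = a.(b.0 + (0 + 0)) | 0 → --a--▸ q10
  q8 = 0 | (0 | 0) → (no moves)
  q9 = 0 | c.0 → --c--▸ q11
  q10 = (b.0 + (0 + 0)) | 0 → --b--▸ q11
  q11 = 0 | 0 → (no moves)
Coarsest stable partition (strong bisimilarity classes):
  B0 = {p0}
  B1 = {p2, q3}
  B2 = {p3, q5}
  B3 = {p7, q10, q4}
  B4 = {p8, q11, q8}
  B5 = {p6, q9}
  B6 = {p5, q2, q7}
  B7 = {p1}
  B8 = {p4}
  B9 = {q0}
  B10 = {q1}
  B11 = {q6}
p0 ∈ B0, q0 ∈ B9 → different blocks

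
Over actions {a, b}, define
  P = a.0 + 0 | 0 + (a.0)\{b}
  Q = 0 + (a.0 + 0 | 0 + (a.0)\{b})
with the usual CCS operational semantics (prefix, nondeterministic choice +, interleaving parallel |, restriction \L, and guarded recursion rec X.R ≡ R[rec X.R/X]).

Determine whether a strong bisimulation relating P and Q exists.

YES

P's transition system — 3 states:
  p0 = a.0 + 0 | 0 + (a.0)\{b} → —a→ p1, —a→ p2
  p1 = 0 → (no moves)
  p2 = 0\{b} → (no moves)
Q's transition system — 3 states:
  q0 = 0 + (a.0 + 0 | 0 + (a.0)\{b}) → —a→ q1, —a→ q2
  q1 = 0 → (no moves)
  q2 = 0\{b} → (no moves)
Coarsest stable partition (strong bisimilarity classes):
  B0 = {p0, q0}
  B1 = {p1, p2, q1, q2}
p0 ∈ B0, q0 ∈ B0 → same block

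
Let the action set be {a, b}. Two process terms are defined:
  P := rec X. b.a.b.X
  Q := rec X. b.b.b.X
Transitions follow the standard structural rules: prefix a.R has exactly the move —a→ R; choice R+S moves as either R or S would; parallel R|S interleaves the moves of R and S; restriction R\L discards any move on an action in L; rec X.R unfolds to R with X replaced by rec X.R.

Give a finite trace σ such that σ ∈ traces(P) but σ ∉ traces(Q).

ba

LTS(P): 3 reachable states
  m0 = rec X. b.a.b.X | —b→ m1
  m1 = a.b.(rec X. b.a.b.X) | —a→ m2
  m2 = b.(rec X. b.a.b.X) | —b→ m0
LTS(Q): 3 reachable states
  n0 = rec X. b.b.b.X | —b→ n1
  n1 = b.b.(rec X. b.b.b.X) | —b→ n2
  n2 = b.(rec X. b.b.b.X) | —b→ n0
Run σ = ⟨ba⟩ on P: start {m0}
  after b @ step 1: {m1}
  after a @ step 2: {m2}
  P completes σ.
Run σ = ⟨ba⟩ on Q: start {n0}
  after b @ step 1: {n1}
  after a @ step 2: ∅ (Q stuck)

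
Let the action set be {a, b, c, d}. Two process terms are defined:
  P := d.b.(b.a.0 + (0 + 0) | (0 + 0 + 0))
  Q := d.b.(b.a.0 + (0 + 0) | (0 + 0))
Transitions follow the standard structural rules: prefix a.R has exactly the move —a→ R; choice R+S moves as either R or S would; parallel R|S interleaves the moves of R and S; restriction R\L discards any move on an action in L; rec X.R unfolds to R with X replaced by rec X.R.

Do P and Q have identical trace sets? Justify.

LTS(P): 5 reachable states
  m0 = d.b.(b.a.0 + (0 + 0) | (0 + 0 + 0)) :: -d-> m1
  m1 = b.(b.a.0 + (0 + 0) | (0 + 0 + 0)) :: -b-> m2
  m2 = b.a.0 + (0 + 0) | (0 + 0 + 0) :: -b-> m3
  m3 = a.0 :: -a-> m4
  m4 = 0 :: ·
LTS(Q): 5 reachable states
  n0 = d.b.(b.a.0 + (0 + 0) | (0 + 0)) :: -d-> n1
  n1 = b.(b.a.0 + (0 + 0) | (0 + 0)) :: -b-> n2
  n2 = b.a.0 + (0 + 0) | (0 + 0) :: -b-> n3
  n3 = a.0 :: -a-> n4
  n4 = 0 :: ·
Coarsest stable partition (strong bisimilarity classes):
  B0 = {m0, n0}
  B1 = {m1, n1}
  B2 = {m2, n2}
  B3 = {m3, n3}
  B4 = {m4, n4}
m0 ∈ B0, n0 ∈ B0 → same block
Bisimilar ⇒ trace-equivalent.

YES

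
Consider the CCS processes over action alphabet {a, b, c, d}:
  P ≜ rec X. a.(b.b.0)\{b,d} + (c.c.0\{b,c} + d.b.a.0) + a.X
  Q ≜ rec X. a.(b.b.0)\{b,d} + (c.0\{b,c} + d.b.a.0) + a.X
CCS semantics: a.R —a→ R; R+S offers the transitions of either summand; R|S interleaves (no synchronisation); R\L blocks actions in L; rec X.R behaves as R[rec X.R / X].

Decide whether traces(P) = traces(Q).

LTS(P): 7 reachable states
  m0 = rec X. a.(b.b.0)\{b,d} + (c.c.0\{b,c} + d.b.a.0) + a.X → ··a··> m0, ··a··> m1, ··c··> m2, ··d··> m3
  m1 = (b.b.0)\{b,d} → stopped
  m2 = c.0\{b,c} → ··c··> m4
  m3 = b.a.0 → ··b··> m5
  m4 = 0\{b,c} → stopped
  m5 = a.0 → ··a··> m6
  m6 = 0 → stopped
LTS(Q): 6 reachable states
  n0 = rec X. a.(b.b.0)\{b,d} + (c.0\{b,c} + d.b.a.0) + a.X → ··a··> n0, ··a··> n1, ··c··> n2, ··d··> n3
  n1 = (b.b.0)\{b,d} → stopped
  n2 = 0\{b,c} → stopped
  n3 = b.a.0 → ··b··> n4
  n4 = a.0 → ··a··> n5
  n5 = 0 → stopped
Trace ⟨cc⟩ through P, begin at {m0}:
  step 1 (c): {m2}
  step 2 (c): {m4}
  ✓ P
Trace ⟨cc⟩ through Q, begin at {n0}:
  step 1 (c): {n2}
  step 2 (c): ∅  — Q cannot continue

trace-distinct — witness ⟨cc⟩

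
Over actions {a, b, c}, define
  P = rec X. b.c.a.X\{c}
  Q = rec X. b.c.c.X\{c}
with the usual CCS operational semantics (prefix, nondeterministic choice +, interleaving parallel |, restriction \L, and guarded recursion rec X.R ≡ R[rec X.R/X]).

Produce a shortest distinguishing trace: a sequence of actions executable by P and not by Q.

P's transition system — 5 states:
  u0 = rec X. b.c.a.X\{c} :: —b→ u1
  u1 = c.a.(rec X. b.c.a.X\{c})\{c} :: —c→ u2
  u2 = a.(rec X. b.c.a.X\{c})\{c} :: —a→ u3
  u3 = (rec X. b.c.a.X\{c})\{c} :: —b→ u4
  u4 = (c.a.(rec X. b.c.a.X\{c})\{c})\{c} :: deadlocked
Q's transition system — 5 states:
  v0 = rec X. b.c.c.X\{c} :: —b→ v1
  v1 = c.c.(rec X. b.c.c.X\{c})\{c} :: —c→ v2
  v2 = c.(rec X. b.c.c.X\{c})\{c} :: —c→ v3
  v3 = (rec X. b.c.c.X\{c})\{c} :: —b→ v4
  v4 = (c.c.(rec X. b.c.c.X\{c})\{c})\{c} :: deadlocked
Executing bca from P (initial set {u0}):
  [1] b ⇒ {u1}
  [2] c ⇒ {u2}
  [3] a ⇒ {u3}
  P completes σ.
Executing bca from Q (initial set {v0}):
  [1] b ⇒ {v1}
  [2] c ⇒ {v2}
  [3] a ⇒ ∅ (Q stuck)

bca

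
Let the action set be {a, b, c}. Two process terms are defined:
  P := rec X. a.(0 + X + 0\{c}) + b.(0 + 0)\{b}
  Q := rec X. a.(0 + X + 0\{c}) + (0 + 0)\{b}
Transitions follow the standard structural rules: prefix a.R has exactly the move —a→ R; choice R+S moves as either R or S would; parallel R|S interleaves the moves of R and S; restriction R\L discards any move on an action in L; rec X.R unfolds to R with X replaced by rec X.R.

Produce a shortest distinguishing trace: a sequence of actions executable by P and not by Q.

b

Reachable graph of P (3 states):
  m0 = rec X. a.(0 + X + 0\{c}) + b.(0 + 0)\{b} ⊢ --a--▸ m1, --b--▸ m2
  m1 = 0 + (rec X. a.(0 + X + 0\{c}) + b.(0 + 0)\{b}) + 0\{c} ⊢ --a--▸ m1, --b--▸ m2
  m2 = (0 + 0)\{b} ⊢ stopped
Reachable graph of Q (2 states):
  n0 = rec X. a.(0 + X + 0\{c}) + (0 + 0)\{b} ⊢ --a--▸ n1
  n1 = 0 + (rec X. a.(0 + X + 0\{c}) + (0 + 0)\{b}) + 0\{c} ⊢ --a--▸ n1
Run σ = ⟨b⟩ on P: start {m0}
  after b @ step 1: {m2}
  P completes σ.
Run σ = ⟨b⟩ on Q: start {n0}
  after b @ step 1: ∅  — Q cannot continue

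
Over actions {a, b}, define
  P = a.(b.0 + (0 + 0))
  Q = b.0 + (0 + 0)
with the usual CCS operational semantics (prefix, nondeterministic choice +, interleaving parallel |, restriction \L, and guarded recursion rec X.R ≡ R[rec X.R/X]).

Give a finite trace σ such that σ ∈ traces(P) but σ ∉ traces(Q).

a

Reachable graph of P (3 states):
  s0 = a.(b.0 + (0 + 0)) :: --a--▸ s1
  s1 = b.0 + (0 + 0) :: --b--▸ s2
  s2 = 0 :: (no moves)
Reachable graph of Q (2 states):
  t0 = b.0 + (0 + 0) :: --b--▸ t1
  t1 = 0 :: (no moves)
Executing a from P (initial set {s0}):
  step 1 (a): {s1}
  — P admits the full trace.
Executing a from Q (initial set {t0}):
  step 1 (a): no successor for Q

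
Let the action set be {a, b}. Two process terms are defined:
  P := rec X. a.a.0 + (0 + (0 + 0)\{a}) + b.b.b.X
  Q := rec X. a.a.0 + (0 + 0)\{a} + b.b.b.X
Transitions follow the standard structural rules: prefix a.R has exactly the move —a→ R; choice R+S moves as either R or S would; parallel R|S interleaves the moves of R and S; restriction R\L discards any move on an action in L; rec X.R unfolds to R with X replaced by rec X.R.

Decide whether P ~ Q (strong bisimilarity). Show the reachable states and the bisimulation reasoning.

P's transition system — 5 states:
  m0 = rec X. a.a.0 + (0 + (0 + 0)\{a}) + b.b.b.X → ··a··> m1, ··b··> m2
  m1 = a.0 → ··a··> m3
  m2 = b.b.(rec X. a.a.0 + (0 + (0 + 0)\{a}) + b.b.b.X) → ··b··> m4
  m3 = 0 → stopped
  m4 = b.(rec X. a.a.0 + (0 + (0 + 0)\{a}) + b.b.b.X) → ··b··> m0
Q's transition system — 5 states:
  n0 = rec X. a.a.0 + (0 + 0)\{a} + b.b.b.X → ··a··> n1, ··b··> n2
  n1 = a.0 → ··a··> n3
  n2 = b.b.(rec X. a.a.0 + (0 + 0)\{a} + b.b.b.X) → ··b··> n4
  n3 = 0 → stopped
  n4 = b.(rec X. a.a.0 + (0 + 0)\{a} + b.b.b.X) → ··b··> n0
Partition-refinement fixed point:
  B0 = {m0, n0}
  B1 = {m2, n2}
  B2 = {m4, n4}
  B3 = {m1, n1}
  B4 = {m3, n3}
m0 ∈ B0, n0 ∈ B0 → same block

YES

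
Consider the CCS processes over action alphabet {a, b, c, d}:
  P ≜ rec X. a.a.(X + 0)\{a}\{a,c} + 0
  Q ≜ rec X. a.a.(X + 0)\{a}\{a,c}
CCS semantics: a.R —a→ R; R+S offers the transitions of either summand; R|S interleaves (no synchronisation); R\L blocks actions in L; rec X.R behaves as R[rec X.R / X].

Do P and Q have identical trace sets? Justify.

LTS(P): 3 reachable states
  s0 = rec X. a.a.(X + 0)\{a}\{a,c} + 0 → --a--▸ s1
  s1 = a.((rec X. a.a.(X + 0)\{a}\{a,c} + 0) + 0)\{a}\{a,c} → --a--▸ s2
  s2 = ((rec X. a.a.(X + 0)\{a}\{a,c} + 0) + 0)\{a}\{a,c} → ·
LTS(Q): 3 reachable states
  t0 = rec X. a.a.(X + 0)\{a}\{a,c} → --a--▸ t1
  t1 = a.((rec X. a.a.(X + 0)\{a}\{a,c}) + 0)\{a}\{a,c} → --a--▸ t2
  t2 = ((rec X. a.a.(X + 0)\{a}\{a,c}) + 0)\{a}\{a,c} → ·
Partition-refinement fixed point:
  B0 = {s0, t0}
  B1 = {s1, t1}
  B2 = {s2, t2}
s0 ∈ B0, t0 ∈ B0 → same block
Bisimilar ⇒ trace-equivalent.

trace-equivalent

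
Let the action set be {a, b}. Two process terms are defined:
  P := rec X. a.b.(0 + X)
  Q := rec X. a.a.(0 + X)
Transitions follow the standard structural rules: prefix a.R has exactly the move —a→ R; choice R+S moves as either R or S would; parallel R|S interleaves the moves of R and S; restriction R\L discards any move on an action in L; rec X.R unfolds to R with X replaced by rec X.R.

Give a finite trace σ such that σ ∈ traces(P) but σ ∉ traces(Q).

LTS(P): 3 reachable states
  p0 = rec X. a.b.(0 + X) | =a=> p1
  p1 = b.(0 + (rec X. a.b.(0 + X))) | =b=> p2
  p2 = 0 + (rec X. a.b.(0 + X)) | =a=> p1
LTS(Q): 3 reachable states
  q0 = rec X. a.a.(0 + X) | =a=> q1
  q1 = a.(0 + (rec X. a.a.(0 + X))) | =a=> q2
  q2 = 0 + (rec X. a.a.(0 + X)) | =a=> q1
Executing ab from P (initial set {p0}):
  after a @ step 1: {p1}
  after b @ step 2: {p2}
  ✓ P
Executing ab from Q (initial set {q0}):
  after a @ step 1: {q1}
  after b @ step 2: no successor for Q

ab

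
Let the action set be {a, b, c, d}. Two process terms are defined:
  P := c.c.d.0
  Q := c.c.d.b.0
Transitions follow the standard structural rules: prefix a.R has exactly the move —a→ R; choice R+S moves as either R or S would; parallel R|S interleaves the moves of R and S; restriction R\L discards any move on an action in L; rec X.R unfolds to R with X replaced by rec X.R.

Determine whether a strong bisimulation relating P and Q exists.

Reachable graph of P (4 states):
  m0 = c.c.d.0 ⊢ =c=> m1
  m1 = c.d.0 ⊢ =c=> m2
  m2 = d.0 ⊢ =d=> m3
  m3 = 0 ⊢ deadlocked
Reachable graph of Q (5 states):
  n0 = c.c.d.b.0 ⊢ =c=> n1
  n1 = c.d.b.0 ⊢ =c=> n2
  n2 = d.b.0 ⊢ =d=> n3
  n3 = b.0 ⊢ =b=> n4
  n4 = 0 ⊢ deadlocked
Coarsest stable partition (strong bisimilarity classes):
  B0 = {m0}
  B1 = {m1}
  B2 = {m2}
  B3 = {m3, n4}
  B4 = {n0}
  B5 = {n1}
  B6 = {n2}
  B7 = {n3}
m0 ∈ B0, n0 ∈ B4 → different blocks

P ≁ Q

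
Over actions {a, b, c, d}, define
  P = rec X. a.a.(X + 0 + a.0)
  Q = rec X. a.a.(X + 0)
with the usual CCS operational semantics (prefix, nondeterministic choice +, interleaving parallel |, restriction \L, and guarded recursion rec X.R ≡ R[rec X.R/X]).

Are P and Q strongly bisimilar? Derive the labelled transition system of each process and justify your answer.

NO

LTS(P): 4 reachable states
  s0 = rec X. a.a.(X + 0 + a.0) has moves —a→ s1
  s1 = a.((rec X. a.a.(X + 0 + a.0)) + 0 + a.0) has moves —a→ s2
  s2 = (rec X. a.a.(X + 0 + a.0)) + 0 + a.0 has moves —a→ s1, —a→ s3
  s3 = 0 has moves stopped
LTS(Q): 3 reachable states
  t0 = rec X. a.a.(X + 0) has moves —a→ t1
  t1 = a.((rec X. a.a.(X + 0)) + 0) has moves —a→ t2
  t2 = (rec X. a.a.(X + 0)) + 0 has moves —a→ t1
Partition-refinement fixed point:
  B0 = {s0}
  B1 = {s1}
  B2 = {s2}
  B3 = {s3}
  B4 = {t0, t1, t2}
s0 ∈ B0, t0 ∈ B4 → different blocks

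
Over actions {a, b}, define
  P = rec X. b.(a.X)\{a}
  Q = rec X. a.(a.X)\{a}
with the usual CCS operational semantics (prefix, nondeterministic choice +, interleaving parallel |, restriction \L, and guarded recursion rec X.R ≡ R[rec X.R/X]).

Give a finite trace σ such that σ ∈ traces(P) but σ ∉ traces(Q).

Reachable graph of P (2 states):
  p0 = rec X. b.(a.X)\{a} has moves -b-> p1
  p1 = (a.(rec X. b.(a.X)\{a}))\{a} has moves deadlocked
Reachable graph of Q (2 states):
  q0 = rec X. a.(a.X)\{a} has moves -a-> q1
  q1 = (a.(rec X. a.(a.X)\{a}))\{a} has moves deadlocked
Run σ = ⟨b⟩ on P: start {p0}
  after b @ step 1: {p1}
  ✓ P
Run σ = ⟨b⟩ on Q: start {q0}
  after b @ step 1: ∅ (Q stuck)

b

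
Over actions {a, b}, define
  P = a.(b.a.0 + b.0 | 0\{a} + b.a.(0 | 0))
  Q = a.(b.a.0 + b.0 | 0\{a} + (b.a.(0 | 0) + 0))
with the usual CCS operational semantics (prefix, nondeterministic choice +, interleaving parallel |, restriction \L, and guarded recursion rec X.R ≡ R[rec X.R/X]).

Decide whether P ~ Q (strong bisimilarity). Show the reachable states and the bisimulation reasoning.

P ~ Q

LTS(P): 7 reachable states
  u0 = a.(b.a.0 + b.0 | 0\{a} + b.a.(0 | 0)) has moves =a=> u1
  u1 = b.a.0 + b.0 | 0\{a} + b.a.(0 | 0) has moves =b=> u2, =b=> u3, =b=> u4
  u2 = 0 | 0\{a} has moves stopped
  u3 = a.(0 | 0) has moves =a=> u5
  u4 = a.0 has moves =a=> u6
  u5 = 0 | 0 has moves stopped
  u6 = 0 has moves stopped
LTS(Q): 7 reachable states
  v0 = a.(b.a.0 + b.0 | 0\{a} + (b.a.(0 | 0) + 0)) has moves =a=> v1
  v1 = b.a.0 + b.0 | 0\{a} + (b.a.(0 | 0) + 0) has moves =b=> v2, =b=> v3, =b=> v4
  v2 = 0 | 0\{a} has moves stopped
  v3 = a.(0 | 0) has moves =a=> v5
  v4 = a.0 has moves =a=> v6
  v5 = 0 | 0 has moves stopped
  v6 = 0 has moves stopped
Bisimilarity quotient blocks:
  B0 = {u0, v0}
  B1 = {u1, v1}
  B2 = {u3, u4, v3, v4}
  B3 = {u2, u5, u6, v2, v5, v6}
u0 ∈ B0, v0 ∈ B0 → same block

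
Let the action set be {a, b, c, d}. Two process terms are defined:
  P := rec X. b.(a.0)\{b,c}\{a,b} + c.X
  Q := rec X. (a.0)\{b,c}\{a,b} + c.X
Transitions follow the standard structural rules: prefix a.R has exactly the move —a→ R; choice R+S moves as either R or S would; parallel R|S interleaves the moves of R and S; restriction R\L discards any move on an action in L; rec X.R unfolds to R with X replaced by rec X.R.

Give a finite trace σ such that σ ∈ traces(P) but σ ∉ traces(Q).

b

Reachable graph of P (2 states):
  m0 = rec X. b.(a.0)\{b,c}\{a,b} + c.X ⊢ —b→ m1, —c→ m0
  m1 = (a.0)\{b,c}\{a,b} ⊢ ∅
Reachable graph of Q (1 states):
  n0 = rec X. (a.0)\{b,c}\{a,b} + c.X ⊢ —c→ n0
Executing b from P (initial set {m0}):
  step 1 (b): {m1}
  P completes σ.
Executing b from Q (initial set {n0}):
  step 1 (b): no successor for Q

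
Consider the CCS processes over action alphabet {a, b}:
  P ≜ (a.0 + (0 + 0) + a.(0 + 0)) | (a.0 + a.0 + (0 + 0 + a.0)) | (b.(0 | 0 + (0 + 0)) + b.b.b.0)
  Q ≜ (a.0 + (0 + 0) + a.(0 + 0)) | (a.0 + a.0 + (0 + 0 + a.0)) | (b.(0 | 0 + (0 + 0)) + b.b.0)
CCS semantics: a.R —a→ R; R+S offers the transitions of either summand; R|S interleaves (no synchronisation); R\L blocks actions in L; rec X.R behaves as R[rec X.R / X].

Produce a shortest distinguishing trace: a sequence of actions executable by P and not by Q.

bbb

P's transition system — 30 states:
  p0 = (a.0 + (0 + 0) + a.(0 + 0)) | (a.0 + a.0 + (0 + 0 + a.0)) | (b.(0 | 0 + (0 + 0)) + b.b.b.0) has moves -a-> p1, -a-> p2, -a-> p3, -b-> p4, -b-> p5
  p1 = (0 + 0) | (a.0 + a.0 + (0 + 0 + a.0)) | (b.(0 | 0 + (0 + 0)) + b.b.b.0) has moves -a-> p6, -b-> p7, -b-> p8
  p2 = (a.0 + (0 + 0) + a.(0 + 0)) | 0 | (b.(0 | 0 + (0 + 0)) + b.b.b.0) has moves -a-> p6, -a-> p9, -b-> p10, -b-> p11
  p3 = 0 | (a.0 + a.0 + (0 + 0 + a.0)) | (b.(0 | 0 + (0 + 0)) + b.b.b.0) has moves -a-> p9, -b-> p12, -b-> p13
  p4 = (a.0 + (0 + 0) + a.(0 + 0)) | (a.0 + a.0 + (0 + 0 + a.0)) | (0 | 0 + (0 + 0)) has moves -a-> p10, -a-> p12, -a-> p7
  p5 = (a.0 + (0 + 0) + a.(0 + 0)) | (a.0 + a.0 + (0 + 0 + a.0)) | b.b.0 has moves -a-> p11, -a-> p13, -a-> p8, -b-> p14
  p6 = (0 + 0) | 0 | (b.(0 | 0 + (0 + 0)) + b.b.b.0) has moves -b-> p15, -b-> p16
  p7 = (0 + 0) | (a.0 + a.0 + (0 + 0 + a.0)) | (0 | 0 + (0 + 0)) has moves -a-> p15
  p8 = (0 + 0) | (a.0 + a.0 + (0 + 0 + a.0)) | b.b.0 has moves -a-> p16, -b-> p17
  p9 = 0 | 0 | (b.(0 | 0 + (0 + 0)) + b.b.b.0) has moves -b-> p18, -b-> p19
  p10 = (a.0 + (0 + 0) + a.(0 + 0)) | 0 | (0 | 0 + (0 + 0)) has moves -a-> p15, -a-> p18
  p11 = (a.0 + (0 + 0) + a.(0 + 0)) | 0 | b.b.0 has moves -a-> p16, -a-> p19, -b-> p20
  p12 = 0 | (a.0 + a.0 + (0 + 0 + a.0)) | (0 | 0 + (0 + 0)) has moves -a-> p18
  p13 = 0 | (a.0 + a.0 + (0 + 0 + a.0)) | b.b.0 has moves -a-> p19, -b-> p21
  p14 = (a.0 + (0 + 0) + a.(0 + 0)) | (a.0 + a.0 + (0 + 0 + a.0)) | b.0 has moves -a-> p17, -a-> p20, -a-> p21, -b-> p22
  p15 = (0 + 0) | 0 | (0 | 0 + (0 + 0)) has moves deadlocked
  p16 = (0 + 0) | 0 | b.b.0 has moves -b-> p23
  p17 = (0 + 0) | (a.0 + a.0 + (0 + 0 + a.0)) | b.0 has moves -a-> p23, -b-> p24
  p18 = 0 | 0 | (0 | 0 + (0 + 0)) has moves deadlocked
  p19 = 0 | 0 | b.b.0 has moves -b-> p25
  p20 = (a.0 + (0 + 0) + a.(0 + 0)) | 0 | b.0 has moves -a-> p23, -a-> p25, -b-> p26
  p21 = 0 | (a.0 + a.0 + (0 + 0 + a.0)) | b.0 has moves -a-> p25, -b-> p27
  p22 = (a.0 + (0 + 0) + a.(0 + 0)) | (a.0 + a.0 + (0 + 0 + a.0)) | 0 has moves -a-> p24, -a-> p26, -a-> p27
  p23 = (0 + 0) | 0 | b.0 has moves -b-> p28
  p24 = (0 + 0) | (a.0 + a.0 + (0 + 0 + a.0)) | 0 has moves -a-> p28
  p25 = 0 | 0 | b.0 has moves -b-> p29
  p26 = (a.0 + (0 + 0) + a.(0 + 0)) | 0 | 0 has moves -a-> p28, -a-> p29
  p27 = 0 | (a.0 + a.0 + (0 + 0 + a.0)) | 0 has moves -a-> p29
  p28 = (0 + 0) | 0 | 0 has moves deadlocked
  p29 = 0 | 0 | 0 has moves deadlocked
Q's transition system — 24 states:
  q0 = (a.0 + (0 + 0) + a.(0 + 0)) | (a.0 + a.0 + (0 + 0 + a.0)) | (b.(0 | 0 + (0 + 0)) + b.b.0) has moves -a-> q1, -a-> q2, -a-> q3, -b-> q4, -b-> q5
  q1 = (0 + 0) | (a.0 + a.0 + (0 + 0 + a.0)) | (b.(0 | 0 + (0 + 0)) + b.b.0) has moves -a-> q6, -b-> q7, -b-> q8
  q2 = (a.0 + (0 + 0) + a.(0 + 0)) | 0 | (b.(0 | 0 + (0 + 0)) + b.b.0) has moves -a-> q6, -a-> q9, -b-> q10, -b-> q11
  q3 = 0 | (a.0 + a.0 + (0 + 0 + a.0)) | (b.(0 | 0 + (0 + 0)) + b.b.0) has moves -a-> q9, -b-> q12, -b-> q13
  q4 = (a.0 + (0 + 0) + a.(0 + 0)) | (a.0 + a.0 + (0 + 0 + a.0)) | (0 | 0 + (0 + 0)) has moves -a-> q10, -a-> q12, -a-> q7
  q5 = (a.0 + (0 + 0) + a.(0 + 0)) | (a.0 + a.0 + (0 + 0 + a.0)) | b.0 has moves -a-> q11, -a-> q13, -a-> q8, -b-> q14
  q6 = (0 + 0) | 0 | (b.(0 | 0 + (0 + 0)) + b.b.0) has moves -b-> q15, -b-> q16
  q7 = (0 + 0) | (a.0 + a.0 + (0 + 0 + a.0)) | (0 | 0 + (0 + 0)) has moves -a-> q15
  q8 = (0 + 0) | (a.0 + a.0 + (0 + 0 + a.0)) | b.0 has moves -a-> q16, -b-> q17
  q9 = 0 | 0 | (b.(0 | 0 + (0 + 0)) + b.b.0) has moves -b-> q18, -b-> q19
  q10 = (a.0 + (0 + 0) + a.(0 + 0)) | 0 | (0 | 0 + (0 + 0)) has moves -a-> q15, -a-> q18
  q11 = (a.0 + (0 + 0) + a.(0 + 0)) | 0 | b.0 has moves -a-> q16, -a-> q19, -b-> q20
  q12 = 0 | (a.0 + a.0 + (0 + 0 + a.0)) | (0 | 0 + (0 + 0)) has moves -a-> q18
  q13 = 0 | (a.0 + a.0 + (0 + 0 + a.0)) | b.0 has moves -a-> q19, -b-> q21
  q14 = (a.0 + (0 + 0) + a.(0 + 0)) | (a.0 + a.0 + (0 + 0 + a.0)) | 0 has moves -a-> q17, -a-> q20, -a-> q21
  q15 = (0 + 0) | 0 | (0 | 0 + (0 + 0)) has moves deadlocked
  q16 = (0 + 0) | 0 | b.0 has moves -b-> q22
  q17 = (0 + 0) | (a.0 + a.0 + (0 + 0 + a.0)) | 0 has moves -a-> q22
  q18 = 0 | 0 | (0 | 0 + (0 + 0)) has moves deadlocked
  q19 = 0 | 0 | b.0 has moves -b-> q23
  q20 = (a.0 + (0 + 0) + a.(0 + 0)) | 0 | 0 has moves -a-> q22, -a-> q23
  q21 = 0 | (a.0 + a.0 + (0 + 0 + a.0)) | 0 has moves -a-> q23
  q22 = (0 + 0) | 0 | 0 has moves deadlocked
  q23 = 0 | 0 | 0 has moves deadlocked
Executing bbb from P (initial set {p0}):
  step 1 (b): {p4, p5}
  step 2 (b): {p14}
  step 3 (b): {p22}
  P completes σ.
Executing bbb from Q (initial set {q0}):
  step 1 (b): {q4, q5}
  step 2 (b): {q14}
  step 3 (b): no successor for Q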